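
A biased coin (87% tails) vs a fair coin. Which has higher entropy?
Fair coin

The fair coin is uniform (p=0.5), maximizing binary entropy at 1 bit. The biased coin has H(0.87) ≈ 0.557 bits — its outcome is more predictable, so its entropy is lower.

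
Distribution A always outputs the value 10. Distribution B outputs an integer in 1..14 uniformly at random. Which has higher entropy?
B

A is deterministic, so H(A) = 0. B is uniform over 14 outcomes, so H(B) = log₂(14) = 3.807 bits. Any distribution with genuine randomness has higher entropy than a deterministic one.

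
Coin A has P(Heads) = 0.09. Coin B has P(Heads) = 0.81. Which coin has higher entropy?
B

For binary distributions, entropy is maximized at p=0.5 and decreases as p moves toward 0 or 1.

H(A) = H(0.09) = 0.4365 bits
H(B) = H(0.81) = 0.7015 bits

Distribution B (p=0.81) is closer to uniform (p=0.5), so it has higher entropy.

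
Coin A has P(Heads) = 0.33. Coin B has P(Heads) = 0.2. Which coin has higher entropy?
A

For binary distributions, entropy is maximized at p=0.5 and decreases as p moves toward 0 or 1.

H(A) = H(0.33) = 0.9149 bits
H(B) = H(0.2) = 0.7219 bits

Distribution A (p=0.33) is closer to uniform (p=0.5), so it has higher entropy.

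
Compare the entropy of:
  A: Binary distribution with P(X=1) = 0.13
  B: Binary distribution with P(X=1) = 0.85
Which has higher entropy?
B

For binary distributions, entropy is maximized at p=0.5 and decreases as p moves toward 0 or 1.

H(A) = H(0.13) = 0.5574 bits
H(B) = H(0.85) = 0.6098 bits

Distribution B (p=0.85) is closer to uniform (p=0.5), so it has higher entropy.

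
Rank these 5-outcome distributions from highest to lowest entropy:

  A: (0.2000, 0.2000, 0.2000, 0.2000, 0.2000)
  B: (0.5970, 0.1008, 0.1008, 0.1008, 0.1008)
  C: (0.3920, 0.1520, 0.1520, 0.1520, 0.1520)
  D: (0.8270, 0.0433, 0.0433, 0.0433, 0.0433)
A > C > B > D

Key insight: Entropy is maximized by uniform distributions and minimized by concentrated distributions.

Entropies:
  H(A) = 2.3219 bits
  H(B) = 1.7787 bits
  H(C) = 2.1821 bits
  H(D) = 1.0105 bits

Ranking: A > C > B > D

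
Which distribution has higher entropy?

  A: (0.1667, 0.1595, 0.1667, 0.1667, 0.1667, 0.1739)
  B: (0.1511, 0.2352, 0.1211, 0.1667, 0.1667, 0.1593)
A

Both distributions are close to uniform, making this a harder comparison.

H(A) = 2.5845 bits
H(B) = 2.5557 bits

The distribution closer to uniform has higher entropy.
Answer: A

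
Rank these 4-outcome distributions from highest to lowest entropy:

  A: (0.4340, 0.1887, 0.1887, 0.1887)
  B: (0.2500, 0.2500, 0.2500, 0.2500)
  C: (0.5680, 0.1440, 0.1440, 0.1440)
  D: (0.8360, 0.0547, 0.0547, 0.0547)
B > A > C > D

Key insight: Entropy is maximized by uniform distributions and minimized by concentrated distributions.

Entropies:
  H(A) = 1.8845 bits
  H(B) = 2.0000 bits
  H(C) = 1.6713 bits
  H(D) = 0.9037 bits

Ranking: B > A > C > D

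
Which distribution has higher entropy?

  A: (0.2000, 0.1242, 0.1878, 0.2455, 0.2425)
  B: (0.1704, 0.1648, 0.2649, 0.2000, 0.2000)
B

Both distributions are close to uniform, making this a harder comparison.

H(A) = 2.2843 bits
H(B) = 2.3001 bits

The distribution closer to uniform has higher entropy.
Answer: B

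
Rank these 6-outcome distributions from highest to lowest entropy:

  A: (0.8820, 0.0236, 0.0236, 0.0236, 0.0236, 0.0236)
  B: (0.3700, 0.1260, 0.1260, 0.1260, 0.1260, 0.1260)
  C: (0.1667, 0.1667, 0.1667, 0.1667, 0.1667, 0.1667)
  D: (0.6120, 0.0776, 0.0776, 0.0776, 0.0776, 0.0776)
C > B > D > A

Key insight: Entropy is maximized by uniform distributions and minimized by concentrated distributions.

Entropies:
  H(A) = 0.7976 bits
  H(B) = 2.4135 bits
  H(C) = 2.5850 bits
  H(D) = 1.8644 bits

Ranking: C > B > D > A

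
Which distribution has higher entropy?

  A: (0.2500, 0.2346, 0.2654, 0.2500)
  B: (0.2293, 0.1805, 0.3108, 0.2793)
A

Both distributions are close to uniform, making this a harder comparison.

H(A) = 1.9986 bits
H(B) = 1.9710 bits

The distribution closer to uniform has higher entropy.
Answer: A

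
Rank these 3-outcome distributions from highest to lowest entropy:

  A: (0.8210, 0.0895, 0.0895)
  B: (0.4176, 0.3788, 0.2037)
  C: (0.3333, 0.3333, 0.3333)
C > B > A

Key insight: Entropy is maximized by uniform distributions and minimized by concentrated distributions.

- Uniform distributions have maximum entropy log₂(3) = 1.5850 bits
- The more "peaked" or concentrated a distribution, the lower its entropy

Entropies:
  H(A) = 0.8569 bits
  H(B) = 1.5242 bits
  H(C) = 1.5850 bits

Ranking: C > B > A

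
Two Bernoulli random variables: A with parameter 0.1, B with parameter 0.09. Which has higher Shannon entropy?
A

For binary distributions, entropy is maximized at p=0.5 and decreases as p moves toward 0 or 1.

H(A) = H(0.1) = 0.4690 bits
H(B) = H(0.09) = 0.4365 bits

Distribution A (p=0.1) is closer to uniform (p=0.5), so it has higher entropy.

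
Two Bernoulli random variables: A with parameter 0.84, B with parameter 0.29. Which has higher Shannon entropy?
B

For binary distributions, entropy is maximized at p=0.5 and decreases as p moves toward 0 or 1.

H(A) = H(0.84) = 0.6343 bits
H(B) = H(0.29) = 0.8687 bits

Distribution B (p=0.29) is closer to uniform (p=0.5), so it has higher entropy.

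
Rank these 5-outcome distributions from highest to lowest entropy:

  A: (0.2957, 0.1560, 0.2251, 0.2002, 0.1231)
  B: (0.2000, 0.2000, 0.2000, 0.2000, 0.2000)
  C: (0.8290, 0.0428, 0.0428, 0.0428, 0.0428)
B > A > C

Key insight: Entropy is maximized by uniform distributions and minimized by concentrated distributions.

- Uniform distributions have maximum entropy log₂(5) = 2.3219 bits
- The more "peaked" or concentrated a distribution, the lower its entropy

Entropies:
  H(A) = 2.2587 bits
  H(B) = 2.3219 bits
  H(C) = 1.0020 bits

Ranking: B > A > C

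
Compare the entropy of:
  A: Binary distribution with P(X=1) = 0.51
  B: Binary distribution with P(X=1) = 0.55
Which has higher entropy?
A

For binary distributions, entropy is maximized at p=0.5 and decreases as p moves toward 0 or 1.

H(A) = H(0.51) = 0.9997 bits
H(B) = H(0.55) = 0.9928 bits

Distribution A (p=0.51) is closer to uniform (p=0.5), so it has higher entropy.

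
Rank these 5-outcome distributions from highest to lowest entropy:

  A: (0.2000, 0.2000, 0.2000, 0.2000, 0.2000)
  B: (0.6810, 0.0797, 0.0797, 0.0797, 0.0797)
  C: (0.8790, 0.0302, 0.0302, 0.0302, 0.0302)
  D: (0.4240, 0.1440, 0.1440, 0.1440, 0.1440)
A > D > B > C

Key insight: Entropy is maximized by uniform distributions and minimized by concentrated distributions.

Entropies:
  H(A) = 2.3219 bits
  H(B) = 1.5413 bits
  H(C) = 0.7742 bits
  H(D) = 2.1353 bits

Ranking: A > D > B > C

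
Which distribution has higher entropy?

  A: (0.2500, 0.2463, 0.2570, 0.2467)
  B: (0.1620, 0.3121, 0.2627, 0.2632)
A

Both distributions are close to uniform, making this a harder comparison.

H(A) = 1.9998 bits
H(B) = 1.9632 bits

The distribution closer to uniform has higher entropy.
Answer: A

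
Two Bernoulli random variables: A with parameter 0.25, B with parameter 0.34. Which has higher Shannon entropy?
B

For binary distributions, entropy is maximized at p=0.5 and decreases as p moves toward 0 or 1.

H(A) = H(0.25) = 0.8113 bits
H(B) = H(0.34) = 0.9248 bits

Distribution B (p=0.34) is closer to uniform (p=0.5), so it has higher entropy.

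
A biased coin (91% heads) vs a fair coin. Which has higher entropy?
Fair coin

The fair coin is uniform (p=0.5), maximizing binary entropy at 1 bit. The biased coin has H(0.91) ≈ 0.436 bits — its outcome is more predictable, so its entropy is lower.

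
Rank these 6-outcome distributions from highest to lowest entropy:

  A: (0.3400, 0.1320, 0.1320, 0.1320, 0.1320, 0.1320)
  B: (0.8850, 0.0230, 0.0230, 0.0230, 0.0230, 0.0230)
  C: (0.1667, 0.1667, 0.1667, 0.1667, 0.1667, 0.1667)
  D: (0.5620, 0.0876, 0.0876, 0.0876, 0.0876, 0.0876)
C > A > D > B

Key insight: Entropy is maximized by uniform distributions and minimized by concentrated distributions.

Entropies:
  H(A) = 2.4573 bits
  H(B) = 0.7818 bits
  H(C) = 2.5850 bits
  H(D) = 2.0059 bits

Ranking: C > A > D > B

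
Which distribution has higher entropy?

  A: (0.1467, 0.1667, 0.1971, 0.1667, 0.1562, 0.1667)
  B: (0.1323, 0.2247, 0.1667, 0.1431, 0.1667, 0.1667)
A

Both distributions are close to uniform, making this a harder comparison.

H(A) = 2.5789 bits
H(B) = 2.5638 bits

The distribution closer to uniform has higher entropy.
Answer: A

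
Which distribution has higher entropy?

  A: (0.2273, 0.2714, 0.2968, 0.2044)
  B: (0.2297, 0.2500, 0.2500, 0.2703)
B

Both distributions are close to uniform, making this a harder comparison.

H(A) = 1.9848 bits
H(B) = 1.9976 bits

The distribution closer to uniform has higher entropy.
Answer: B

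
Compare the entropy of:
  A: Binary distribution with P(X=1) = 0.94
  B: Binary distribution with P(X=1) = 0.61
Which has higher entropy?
B

For binary distributions, entropy is maximized at p=0.5 and decreases as p moves toward 0 or 1.

H(A) = H(0.94) = 0.3274 bits
H(B) = H(0.61) = 0.9648 bits

Distribution B (p=0.61) is closer to uniform (p=0.5), so it has higher entropy.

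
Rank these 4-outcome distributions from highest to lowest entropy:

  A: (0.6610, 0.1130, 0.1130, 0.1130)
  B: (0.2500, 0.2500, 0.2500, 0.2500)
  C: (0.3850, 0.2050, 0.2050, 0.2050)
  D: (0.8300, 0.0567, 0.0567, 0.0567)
B > C > A > D

Key insight: Entropy is maximized by uniform distributions and minimized by concentrated distributions.

Entropies:
  H(A) = 1.4612 bits
  H(B) = 2.0000 bits
  H(C) = 1.9362 bits
  H(D) = 0.9271 bits

Ranking: B > C > A > D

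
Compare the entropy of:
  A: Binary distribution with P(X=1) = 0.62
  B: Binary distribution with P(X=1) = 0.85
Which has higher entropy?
A

For binary distributions, entropy is maximized at p=0.5 and decreases as p moves toward 0 or 1.

H(A) = H(0.62) = 0.9580 bits
H(B) = H(0.85) = 0.6098 bits

Distribution A (p=0.62) is closer to uniform (p=0.5), so it has higher entropy.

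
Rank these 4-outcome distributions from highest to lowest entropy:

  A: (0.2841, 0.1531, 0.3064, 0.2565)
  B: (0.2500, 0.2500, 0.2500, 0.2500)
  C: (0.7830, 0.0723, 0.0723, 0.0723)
B > A > C

Key insight: Entropy is maximized by uniform distributions and minimized by concentrated distributions.

- Uniform distributions have maximum entropy log₂(4) = 2.0000 bits
- The more "peaked" or concentrated a distribution, the lower its entropy

Entropies:
  H(A) = 1.9566 bits
  H(B) = 2.0000 bits
  H(C) = 1.0986 bits

Ranking: B > A > C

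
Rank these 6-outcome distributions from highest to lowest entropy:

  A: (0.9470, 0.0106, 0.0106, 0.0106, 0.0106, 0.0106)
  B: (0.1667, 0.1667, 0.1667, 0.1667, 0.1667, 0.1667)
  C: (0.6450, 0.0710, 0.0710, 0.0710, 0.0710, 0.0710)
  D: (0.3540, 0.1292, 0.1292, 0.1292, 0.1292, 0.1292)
B > D > C > A

Key insight: Entropy is maximized by uniform distributions and minimized by concentrated distributions.

Entropies:
  H(A) = 0.4221 bits
  H(B) = 2.5850 bits
  H(C) = 1.7627 bits
  H(D) = 2.4376 bits

Ranking: B > D > C > A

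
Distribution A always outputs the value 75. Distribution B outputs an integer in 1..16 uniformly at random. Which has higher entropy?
B

A is deterministic, so H(A) = 0. B is uniform over 16 outcomes, so H(B) = log₂(16) = 4.000 bits. Any distribution with genuine randomness has higher entropy than a deterministic one.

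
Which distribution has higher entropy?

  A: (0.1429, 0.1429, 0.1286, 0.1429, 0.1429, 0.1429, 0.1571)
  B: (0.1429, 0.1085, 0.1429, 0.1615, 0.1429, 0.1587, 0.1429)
A

Both distributions are close to uniform, making this a harder comparison.

H(A) = 2.8053 bits
H(B) = 2.7979 bits

The distribution closer to uniform has higher entropy.
Answer: A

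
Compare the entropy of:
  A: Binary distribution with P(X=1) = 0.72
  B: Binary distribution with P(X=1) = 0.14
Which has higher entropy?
A

For binary distributions, entropy is maximized at p=0.5 and decreases as p moves toward 0 or 1.

H(A) = H(0.72) = 0.8555 bits
H(B) = H(0.14) = 0.5842 bits

Distribution A (p=0.72) is closer to uniform (p=0.5), so it has higher entropy.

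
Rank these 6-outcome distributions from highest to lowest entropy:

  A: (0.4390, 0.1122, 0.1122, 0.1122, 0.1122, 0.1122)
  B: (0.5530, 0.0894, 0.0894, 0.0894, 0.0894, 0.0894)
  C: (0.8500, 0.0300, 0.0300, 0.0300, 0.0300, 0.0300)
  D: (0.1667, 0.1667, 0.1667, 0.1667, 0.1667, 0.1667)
D > A > B > C

Key insight: Entropy is maximized by uniform distributions and minimized by concentrated distributions.

Entropies:
  H(A) = 2.2918 bits
  H(B) = 2.0298 bits
  H(C) = 0.9581 bits
  H(D) = 2.5850 bits

Ranking: D > A > B > C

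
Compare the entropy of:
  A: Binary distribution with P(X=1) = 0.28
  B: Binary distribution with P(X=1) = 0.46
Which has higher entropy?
B

For binary distributions, entropy is maximized at p=0.5 and decreases as p moves toward 0 or 1.

H(A) = H(0.28) = 0.8555 bits
H(B) = H(0.46) = 0.9954 bits

Distribution B (p=0.46) is closer to uniform (p=0.5), so it has higher entropy.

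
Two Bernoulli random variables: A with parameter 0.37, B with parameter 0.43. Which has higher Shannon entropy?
B

For binary distributions, entropy is maximized at p=0.5 and decreases as p moves toward 0 or 1.

H(A) = H(0.37) = 0.9507 bits
H(B) = H(0.43) = 0.9858 bits

Distribution B (p=0.43) is closer to uniform (p=0.5), so it has higher entropy.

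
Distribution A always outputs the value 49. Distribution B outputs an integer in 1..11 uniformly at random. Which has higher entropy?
B

A is deterministic, so H(A) = 0. B is uniform over 11 outcomes, so H(B) = log₂(11) = 3.459 bits. Any distribution with genuine randomness has higher entropy than a deterministic one.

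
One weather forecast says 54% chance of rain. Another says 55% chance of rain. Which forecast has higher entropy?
54% forecast

Treat each forecast as a Bernoulli distribution. Binary entropy is maximized at p=0.5 and falls off symmetrically toward 0 or 1. The 54% forecast is closer to 50%, so it is more uncertain. H(54%) ≈ 0.995 bits, H(55%) ≈ 0.993 bits.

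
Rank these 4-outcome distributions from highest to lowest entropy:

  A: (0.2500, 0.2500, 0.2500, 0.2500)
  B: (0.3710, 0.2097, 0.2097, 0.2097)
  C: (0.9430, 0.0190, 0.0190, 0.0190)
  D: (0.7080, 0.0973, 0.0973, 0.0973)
A > B > D > C

Key insight: Entropy is maximized by uniform distributions and minimized by concentrated distributions.

Entropies:
  H(A) = 2.0000 bits
  H(B) = 1.9484 bits
  H(C) = 0.4058 bits
  H(D) = 1.3341 bits

Ranking: A > B > D > C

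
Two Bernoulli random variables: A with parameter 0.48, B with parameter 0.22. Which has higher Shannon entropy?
A

For binary distributions, entropy is maximized at p=0.5 and decreases as p moves toward 0 or 1.

H(A) = H(0.48) = 0.9988 bits
H(B) = H(0.22) = 0.7602 bits

Distribution A (p=0.48) is closer to uniform (p=0.5), so it has higher entropy.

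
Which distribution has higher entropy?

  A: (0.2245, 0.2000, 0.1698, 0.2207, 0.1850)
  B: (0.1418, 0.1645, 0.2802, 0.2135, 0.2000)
A

Both distributions are close to uniform, making this a harder comparison.

H(A) = 2.3141 bits
H(B) = 2.2822 bits

The distribution closer to uniform has higher entropy.
Answer: A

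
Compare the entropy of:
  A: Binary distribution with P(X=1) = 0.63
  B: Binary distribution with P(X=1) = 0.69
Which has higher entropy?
A

For binary distributions, entropy is maximized at p=0.5 and decreases as p moves toward 0 or 1.

H(A) = H(0.63) = 0.9507 bits
H(B) = H(0.69) = 0.8932 bits

Distribution A (p=0.63) is closer to uniform (p=0.5), so it has higher entropy.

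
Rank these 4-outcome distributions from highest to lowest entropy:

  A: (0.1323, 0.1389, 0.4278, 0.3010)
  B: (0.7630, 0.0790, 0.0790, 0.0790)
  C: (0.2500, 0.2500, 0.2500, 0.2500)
C > A > B

Key insight: Entropy is maximized by uniform distributions and minimized by concentrated distributions.

- Uniform distributions have maximum entropy log₂(4) = 2.0000 bits
- The more "peaked" or concentrated a distribution, the lower its entropy

Entropies:
  H(A) = 1.8270 bits
  H(B) = 1.1657 bits
  H(C) = 2.0000 bits

Ranking: C > A > B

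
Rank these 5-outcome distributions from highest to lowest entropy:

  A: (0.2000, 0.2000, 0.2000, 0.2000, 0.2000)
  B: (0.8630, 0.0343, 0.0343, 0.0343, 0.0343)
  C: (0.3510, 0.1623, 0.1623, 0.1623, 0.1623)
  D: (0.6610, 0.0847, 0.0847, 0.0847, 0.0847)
A > C > D > B

Key insight: Entropy is maximized by uniform distributions and minimized by concentrated distributions.

Entropies:
  H(A) = 2.3219 bits
  H(B) = 0.8503 bits
  H(C) = 2.2330 bits
  H(D) = 1.6019 bits

Ranking: A > C > D > B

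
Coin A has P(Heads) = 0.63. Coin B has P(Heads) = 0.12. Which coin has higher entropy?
A

For binary distributions, entropy is maximized at p=0.5 and decreases as p moves toward 0 or 1.

H(A) = H(0.63) = 0.9507 bits
H(B) = H(0.12) = 0.5294 bits

Distribution A (p=0.63) is closer to uniform (p=0.5), so it has higher entropy.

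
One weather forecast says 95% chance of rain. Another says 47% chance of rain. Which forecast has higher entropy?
47% forecast

Treat each forecast as a Bernoulli distribution. Binary entropy is maximized at p=0.5 and falls off symmetrically toward 0 or 1. The 47% forecast is closer to 50%, so it is more uncertain. H(95%) ≈ 0.286 bits, H(47%) ≈ 0.997 bits.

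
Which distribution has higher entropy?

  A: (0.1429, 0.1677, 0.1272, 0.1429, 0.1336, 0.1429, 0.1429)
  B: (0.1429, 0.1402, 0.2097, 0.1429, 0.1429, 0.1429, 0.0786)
A

Both distributions are close to uniform, making this a harder comparison.

H(A) = 2.8027 bits
H(B) = 2.7627 bits

The distribution closer to uniform has higher entropy.
Answer: A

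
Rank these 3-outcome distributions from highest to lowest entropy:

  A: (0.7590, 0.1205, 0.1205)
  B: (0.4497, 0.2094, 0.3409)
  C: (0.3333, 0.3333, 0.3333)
C > B > A

Key insight: Entropy is maximized by uniform distributions and minimized by concentrated distributions.

- Uniform distributions have maximum entropy log₂(3) = 1.5850 bits
- The more "peaked" or concentrated a distribution, the lower its entropy

Entropies:
  H(A) = 1.0377 bits
  H(B) = 1.5201 bits
  H(C) = 1.5850 bits

Ranking: C > B > A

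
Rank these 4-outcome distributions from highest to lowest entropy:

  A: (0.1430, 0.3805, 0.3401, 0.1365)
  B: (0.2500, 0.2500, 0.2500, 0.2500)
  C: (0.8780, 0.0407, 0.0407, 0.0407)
B > A > C

Key insight: Entropy is maximized by uniform distributions and minimized by concentrated distributions.

- Uniform distributions have maximum entropy log₂(4) = 2.0000 bits
- The more "peaked" or concentrated a distribution, the lower its entropy

Entropies:
  H(A) = 1.8530 bits
  H(B) = 2.0000 bits
  H(C) = 0.7284 bits

Ranking: B > A > C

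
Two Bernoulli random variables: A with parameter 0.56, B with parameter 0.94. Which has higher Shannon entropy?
A

For binary distributions, entropy is maximized at p=0.5 and decreases as p moves toward 0 or 1.

H(A) = H(0.56) = 0.9896 bits
H(B) = H(0.94) = 0.3274 bits

Distribution A (p=0.56) is closer to uniform (p=0.5), so it has higher entropy.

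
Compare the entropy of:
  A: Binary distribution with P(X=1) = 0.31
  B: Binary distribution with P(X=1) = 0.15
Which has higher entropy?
A

For binary distributions, entropy is maximized at p=0.5 and decreases as p moves toward 0 or 1.

H(A) = H(0.31) = 0.8932 bits
H(B) = H(0.15) = 0.6098 bits

Distribution A (p=0.31) is closer to uniform (p=0.5), so it has higher entropy.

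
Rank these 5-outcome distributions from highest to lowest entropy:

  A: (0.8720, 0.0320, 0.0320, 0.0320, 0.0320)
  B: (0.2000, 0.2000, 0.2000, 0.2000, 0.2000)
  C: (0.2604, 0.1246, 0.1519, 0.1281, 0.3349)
B > C > A

Key insight: Entropy is maximized by uniform distributions and minimized by concentrated distributions.

- Uniform distributions have maximum entropy log₂(5) = 2.3219 bits
- The more "peaked" or concentrated a distribution, the lower its entropy

Entropies:
  H(A) = 0.8079 bits
  H(B) = 2.3219 bits
  H(C) = 2.2013 bits

Ranking: B > C > A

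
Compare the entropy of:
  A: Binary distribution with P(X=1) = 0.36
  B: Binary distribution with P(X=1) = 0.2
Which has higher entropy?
A

For binary distributions, entropy is maximized at p=0.5 and decreases as p moves toward 0 or 1.

H(A) = H(0.36) = 0.9427 bits
H(B) = H(0.2) = 0.7219 bits

Distribution A (p=0.36) is closer to uniform (p=0.5), so it has higher entropy.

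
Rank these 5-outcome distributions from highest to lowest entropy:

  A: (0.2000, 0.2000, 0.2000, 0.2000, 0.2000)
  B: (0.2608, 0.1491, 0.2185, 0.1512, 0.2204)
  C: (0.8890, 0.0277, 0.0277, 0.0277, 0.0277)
A > B > C

Key insight: Entropy is maximized by uniform distributions and minimized by concentrated distributions.

- Uniform distributions have maximum entropy log₂(5) = 2.3219 bits
- The more "peaked" or concentrated a distribution, the lower its entropy

Entropies:
  H(A) = 2.3219 bits
  H(B) = 2.2875 bits
  H(C) = 0.7249 bits

Ranking: A > B > C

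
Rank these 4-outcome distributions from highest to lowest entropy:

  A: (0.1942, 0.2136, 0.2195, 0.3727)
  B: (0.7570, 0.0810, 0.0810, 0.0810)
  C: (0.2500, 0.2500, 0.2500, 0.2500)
C > A > B

Key insight: Entropy is maximized by uniform distributions and minimized by concentrated distributions.

- Uniform distributions have maximum entropy log₂(4) = 2.0000 bits
- The more "peaked" or concentrated a distribution, the lower its entropy

Entropies:
  H(A) = 1.9458 bits
  H(B) = 1.1851 bits
  H(C) = 2.0000 bits

Ranking: C > A > B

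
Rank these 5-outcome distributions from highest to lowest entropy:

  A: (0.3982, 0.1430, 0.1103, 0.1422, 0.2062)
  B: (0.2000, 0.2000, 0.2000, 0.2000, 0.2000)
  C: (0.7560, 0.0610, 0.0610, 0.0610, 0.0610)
B > A > C

Key insight: Entropy is maximized by uniform distributions and minimized by concentrated distributions.

- Uniform distributions have maximum entropy log₂(5) = 2.3219 bits
- The more "peaked" or concentrated a distribution, the lower its entropy

Entropies:
  H(A) = 2.1510 bits
  H(B) = 2.3219 bits
  H(C) = 1.2896 bits

Ranking: B > A > C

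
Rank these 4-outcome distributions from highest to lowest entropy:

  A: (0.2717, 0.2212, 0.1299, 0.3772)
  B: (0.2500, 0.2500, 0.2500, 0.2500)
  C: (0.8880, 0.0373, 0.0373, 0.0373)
B > A > C

Key insight: Entropy is maximized by uniform distributions and minimized by concentrated distributions.

- Uniform distributions have maximum entropy log₂(4) = 2.0000 bits
- The more "peaked" or concentrated a distribution, the lower its entropy

Entropies:
  H(A) = 1.9052 bits
  H(B) = 2.0000 bits
  H(C) = 0.6834 bits

Ranking: B > A > C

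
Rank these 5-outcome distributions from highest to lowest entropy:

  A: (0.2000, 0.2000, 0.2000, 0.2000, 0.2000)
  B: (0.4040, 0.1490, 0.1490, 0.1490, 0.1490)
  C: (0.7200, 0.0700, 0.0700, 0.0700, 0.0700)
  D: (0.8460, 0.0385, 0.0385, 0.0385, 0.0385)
A > B > C > D

Key insight: Entropy is maximized by uniform distributions and minimized by concentrated distributions.

Entropies:
  H(A) = 2.3219 bits
  H(B) = 2.1652 bits
  H(C) = 1.4155 bits
  H(D) = 0.9278 bits

Ranking: A > B > C > D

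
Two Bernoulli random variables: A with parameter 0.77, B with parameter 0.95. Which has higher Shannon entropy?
A

For binary distributions, entropy is maximized at p=0.5 and decreases as p moves toward 0 or 1.

H(A) = H(0.77) = 0.7780 bits
H(B) = H(0.95) = 0.2864 bits

Distribution A (p=0.77) is closer to uniform (p=0.5), so it has higher entropy.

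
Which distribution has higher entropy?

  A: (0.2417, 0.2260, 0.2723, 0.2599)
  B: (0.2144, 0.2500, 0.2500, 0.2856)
A

Both distributions are close to uniform, making this a harder comparison.

H(A) = 1.9964 bits
H(B) = 1.9927 bits

The distribution closer to uniform has higher entropy.
Answer: A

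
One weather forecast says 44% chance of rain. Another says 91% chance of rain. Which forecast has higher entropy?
44% forecast

Treat each forecast as a Bernoulli distribution. Binary entropy is maximized at p=0.5 and falls off symmetrically toward 0 or 1. The 44% forecast is closer to 50%, so it is more uncertain. H(44%) ≈ 0.990 bits, H(91%) ≈ 0.436 bits.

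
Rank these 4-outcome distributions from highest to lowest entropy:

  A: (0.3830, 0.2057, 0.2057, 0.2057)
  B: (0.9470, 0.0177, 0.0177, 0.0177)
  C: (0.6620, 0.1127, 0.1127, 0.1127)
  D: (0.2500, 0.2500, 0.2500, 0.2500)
D > A > C > B

Key insight: Entropy is maximized by uniform distributions and minimized by concentrated distributions.

Entropies:
  H(A) = 1.9381 bits
  H(B) = 0.3830 bits
  H(C) = 1.4586 bits
  H(D) = 2.0000 bits

Ranking: D > A > C > B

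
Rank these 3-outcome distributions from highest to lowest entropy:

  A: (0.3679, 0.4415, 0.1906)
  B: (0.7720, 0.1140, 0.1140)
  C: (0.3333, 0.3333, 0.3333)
C > A > B

Key insight: Entropy is maximized by uniform distributions and minimized by concentrated distributions.

- Uniform distributions have maximum entropy log₂(3) = 1.5850 bits
- The more "peaked" or concentrated a distribution, the lower its entropy

Entropies:
  H(A) = 1.5073 bits
  H(B) = 1.0025 bits
  H(C) = 1.5850 bits

Ranking: C > A > B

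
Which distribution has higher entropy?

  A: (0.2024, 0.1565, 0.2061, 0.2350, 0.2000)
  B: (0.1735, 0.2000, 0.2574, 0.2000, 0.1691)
A

Both distributions are close to uniform, making this a harder comparison.

H(A) = 2.3102 bits
H(B) = 2.3047 bits

The distribution closer to uniform has higher entropy.
Answer: A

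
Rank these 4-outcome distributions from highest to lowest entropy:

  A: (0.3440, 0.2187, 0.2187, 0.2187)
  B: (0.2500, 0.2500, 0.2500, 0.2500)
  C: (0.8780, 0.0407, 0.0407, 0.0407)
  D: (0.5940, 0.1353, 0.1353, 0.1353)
B > A > D > C

Key insight: Entropy is maximized by uniform distributions and minimized by concentrated distributions.

Entropies:
  H(A) = 1.9683 bits
  H(B) = 2.0000 bits
  H(C) = 0.7284 bits
  H(D) = 1.6178 bits

Ranking: B > A > D > C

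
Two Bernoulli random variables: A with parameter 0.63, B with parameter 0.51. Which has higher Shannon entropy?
B

For binary distributions, entropy is maximized at p=0.5 and decreases as p moves toward 0 or 1.

H(A) = H(0.63) = 0.9507 bits
H(B) = H(0.51) = 0.9997 bits

Distribution B (p=0.51) is closer to uniform (p=0.5), so it has higher entropy.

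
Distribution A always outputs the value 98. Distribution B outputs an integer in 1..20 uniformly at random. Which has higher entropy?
B

A is deterministic, so H(A) = 0. B is uniform over 20 outcomes, so H(B) = log₂(20) = 4.322 bits. Any distribution with genuine randomness has higher entropy than a deterministic one.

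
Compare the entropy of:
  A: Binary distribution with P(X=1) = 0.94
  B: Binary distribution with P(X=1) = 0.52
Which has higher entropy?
B

For binary distributions, entropy is maximized at p=0.5 and decreases as p moves toward 0 or 1.

H(A) = H(0.94) = 0.3274 bits
H(B) = H(0.52) = 0.9988 bits

Distribution B (p=0.52) is closer to uniform (p=0.5), so it has higher entropy.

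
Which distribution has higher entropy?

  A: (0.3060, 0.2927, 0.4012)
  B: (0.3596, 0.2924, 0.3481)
B

Both distributions are close to uniform, making this a harder comparison.

H(A) = 1.5702 bits
H(B) = 1.5793 bits

The distribution closer to uniform has higher entropy.
Answer: B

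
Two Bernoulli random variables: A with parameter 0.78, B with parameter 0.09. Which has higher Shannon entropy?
A

For binary distributions, entropy is maximized at p=0.5 and decreases as p moves toward 0 or 1.

H(A) = H(0.78) = 0.7602 bits
H(B) = H(0.09) = 0.4365 bits

Distribution A (p=0.78) is closer to uniform (p=0.5), so it has higher entropy.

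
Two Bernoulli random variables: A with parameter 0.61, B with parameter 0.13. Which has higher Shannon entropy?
A

For binary distributions, entropy is maximized at p=0.5 and decreases as p moves toward 0 or 1.

H(A) = H(0.61) = 0.9648 bits
H(B) = H(0.13) = 0.5574 bits

Distribution A (p=0.61) is closer to uniform (p=0.5), so it has higher entropy.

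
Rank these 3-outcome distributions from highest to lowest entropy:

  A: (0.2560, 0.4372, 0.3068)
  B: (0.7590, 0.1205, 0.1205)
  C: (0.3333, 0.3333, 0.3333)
C > A > B

Key insight: Entropy is maximized by uniform distributions and minimized by concentrated distributions.

- Uniform distributions have maximum entropy log₂(3) = 1.5850 bits
- The more "peaked" or concentrated a distribution, the lower its entropy

Entropies:
  H(A) = 1.5481 bits
  H(B) = 1.0377 bits
  H(C) = 1.5850 bits

Ranking: C > A > B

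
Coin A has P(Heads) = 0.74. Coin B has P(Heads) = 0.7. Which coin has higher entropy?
B

For binary distributions, entropy is maximized at p=0.5 and decreases as p moves toward 0 or 1.

H(A) = H(0.74) = 0.8267 bits
H(B) = H(0.7) = 0.8813 bits

Distribution B (p=0.7) is closer to uniform (p=0.5), so it has higher entropy.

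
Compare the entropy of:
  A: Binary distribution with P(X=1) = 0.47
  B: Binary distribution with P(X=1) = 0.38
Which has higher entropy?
A

For binary distributions, entropy is maximized at p=0.5 and decreases as p moves toward 0 or 1.

H(A) = H(0.47) = 0.9974 bits
H(B) = H(0.38) = 0.9580 bits

Distribution A (p=0.47) is closer to uniform (p=0.5), so it has higher entropy.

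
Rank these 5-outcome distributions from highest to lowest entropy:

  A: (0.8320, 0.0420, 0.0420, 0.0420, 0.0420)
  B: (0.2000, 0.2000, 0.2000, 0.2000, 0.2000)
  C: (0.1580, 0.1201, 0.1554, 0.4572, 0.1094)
B > C > A

Key insight: Entropy is maximized by uniform distributions and minimized by concentrated distributions.

- Uniform distributions have maximum entropy log₂(5) = 2.3219 bits
- The more "peaked" or concentrated a distribution, the lower its entropy

Entropies:
  H(A) = 0.9891 bits
  H(B) = 2.3219 bits
  H(C) = 2.0706 bits

Ranking: B > C > A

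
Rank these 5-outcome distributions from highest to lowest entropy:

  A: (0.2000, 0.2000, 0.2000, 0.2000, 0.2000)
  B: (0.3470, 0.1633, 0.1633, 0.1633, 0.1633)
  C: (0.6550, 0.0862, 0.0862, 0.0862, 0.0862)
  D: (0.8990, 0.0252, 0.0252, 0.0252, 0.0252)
A > B > C > D

Key insight: Entropy is maximized by uniform distributions and minimized by concentrated distributions.

Entropies:
  H(A) = 2.3219 bits
  H(B) = 2.2374 bits
  H(C) = 1.6195 bits
  H(D) = 0.6742 bits

Ranking: A > B > C > D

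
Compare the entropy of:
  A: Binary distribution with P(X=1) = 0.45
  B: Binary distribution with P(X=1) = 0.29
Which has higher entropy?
A

For binary distributions, entropy is maximized at p=0.5 and decreases as p moves toward 0 or 1.

H(A) = H(0.45) = 0.9928 bits
H(B) = H(0.29) = 0.8687 bits

Distribution A (p=0.45) is closer to uniform (p=0.5), so it has higher entropy.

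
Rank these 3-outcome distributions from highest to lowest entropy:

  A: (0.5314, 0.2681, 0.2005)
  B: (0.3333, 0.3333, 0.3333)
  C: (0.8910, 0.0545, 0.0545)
B > A > C

Key insight: Entropy is maximized by uniform distributions and minimized by concentrated distributions.

- Uniform distributions have maximum entropy log₂(3) = 1.5850 bits
- The more "peaked" or concentrated a distribution, the lower its entropy

Entropies:
  H(A) = 1.4587 bits
  H(B) = 1.5850 bits
  H(C) = 0.6059 bits

Ranking: B > A > C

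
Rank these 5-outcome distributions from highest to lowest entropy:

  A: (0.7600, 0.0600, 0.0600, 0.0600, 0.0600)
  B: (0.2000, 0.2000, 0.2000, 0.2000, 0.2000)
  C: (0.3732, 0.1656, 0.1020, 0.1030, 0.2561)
B > C > A

Key insight: Entropy is maximized by uniform distributions and minimized by concentrated distributions.

- Uniform distributions have maximum entropy log₂(5) = 2.3219 bits
- The more "peaked" or concentrated a distribution, the lower its entropy

Entropies:
  H(A) = 1.2750 bits
  H(B) = 2.3219 bits
  H(C) = 2.1375 bits

Ranking: B > C > A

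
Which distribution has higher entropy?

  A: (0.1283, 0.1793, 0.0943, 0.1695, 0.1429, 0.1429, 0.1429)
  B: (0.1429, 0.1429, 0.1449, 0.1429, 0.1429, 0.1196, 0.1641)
B

Both distributions are close to uniform, making this a harder comparison.

H(A) = 2.7831 bits
H(B) = 2.8023 bits

The distribution closer to uniform has higher entropy.
Answer: B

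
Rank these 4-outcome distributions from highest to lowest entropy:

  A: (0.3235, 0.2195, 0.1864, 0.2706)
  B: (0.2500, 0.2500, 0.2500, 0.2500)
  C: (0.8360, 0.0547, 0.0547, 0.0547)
B > A > C

Key insight: Entropy is maximized by uniform distributions and minimized by concentrated distributions.

- Uniform distributions have maximum entropy log₂(4) = 2.0000 bits
- The more "peaked" or concentrated a distribution, the lower its entropy

Entropies:
  H(A) = 1.9690 bits
  H(B) = 2.0000 bits
  H(C) = 0.9037 bits

Ranking: B > A > C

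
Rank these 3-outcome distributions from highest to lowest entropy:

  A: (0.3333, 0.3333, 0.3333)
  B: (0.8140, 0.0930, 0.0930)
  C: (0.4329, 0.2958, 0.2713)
A > C > B

Key insight: Entropy is maximized by uniform distributions and minimized by concentrated distributions.

- Uniform distributions have maximum entropy log₂(3) = 1.5850 bits
- The more "peaked" or concentrated a distribution, the lower its entropy

Entropies:
  H(A) = 1.5850 bits
  H(B) = 0.8790 bits
  H(C) = 1.5533 bits

Ranking: A > C > B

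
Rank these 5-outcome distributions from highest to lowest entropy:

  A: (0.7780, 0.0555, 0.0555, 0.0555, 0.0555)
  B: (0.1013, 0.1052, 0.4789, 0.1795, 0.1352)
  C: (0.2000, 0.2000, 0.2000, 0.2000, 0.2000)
C > B > A

Key insight: Entropy is maximized by uniform distributions and minimized by concentrated distributions.

- Uniform distributions have maximum entropy log₂(5) = 2.3219 bits
- The more "peaked" or concentrated a distribution, the lower its entropy

Entropies:
  H(A) = 1.2078 bits
  H(B) = 2.0201 bits
  H(C) = 2.3219 bits

Ranking: C > B > A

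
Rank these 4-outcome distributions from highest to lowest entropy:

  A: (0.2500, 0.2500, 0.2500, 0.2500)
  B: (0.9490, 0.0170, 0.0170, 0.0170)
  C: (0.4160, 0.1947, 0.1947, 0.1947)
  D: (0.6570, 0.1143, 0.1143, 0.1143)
A > C > D > B

Key insight: Entropy is maximized by uniform distributions and minimized by concentrated distributions.

Entropies:
  H(A) = 2.0000 bits
  H(B) = 0.3715 bits
  H(C) = 1.9052 bits
  H(D) = 1.4713 bits

Ranking: A > C > D > B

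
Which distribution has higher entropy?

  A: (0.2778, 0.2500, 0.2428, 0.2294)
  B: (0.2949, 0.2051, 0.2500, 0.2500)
A

Both distributions are close to uniform, making this a harder comparison.

H(A) = 1.9964 bits
H(B) = 1.9883 bits

The distribution closer to uniform has higher entropy.
Answer: A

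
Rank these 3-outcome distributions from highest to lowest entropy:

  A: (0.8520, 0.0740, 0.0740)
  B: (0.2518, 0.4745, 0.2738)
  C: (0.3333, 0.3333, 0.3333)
C > B > A

Key insight: Entropy is maximized by uniform distributions and minimized by concentrated distributions.

- Uniform distributions have maximum entropy log₂(3) = 1.5850 bits
- The more "peaked" or concentrated a distribution, the lower its entropy

Entropies:
  H(A) = 0.7528 bits
  H(B) = 1.5230 bits
  H(C) = 1.5850 bits

Ranking: C > B > A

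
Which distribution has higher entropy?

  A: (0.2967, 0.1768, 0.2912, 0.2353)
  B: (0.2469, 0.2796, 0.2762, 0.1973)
B

Both distributions are close to uniform, making this a harder comparison.

H(A) = 1.9715 bits
H(B) = 1.9870 bits

The distribution closer to uniform has higher entropy.
Answer: B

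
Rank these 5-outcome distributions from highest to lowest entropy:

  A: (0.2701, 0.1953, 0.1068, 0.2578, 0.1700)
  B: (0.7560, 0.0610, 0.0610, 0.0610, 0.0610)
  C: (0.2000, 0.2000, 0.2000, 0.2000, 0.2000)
C > A > B

Key insight: Entropy is maximized by uniform distributions and minimized by concentrated distributions.

- Uniform distributions have maximum entropy log₂(5) = 2.3219 bits
- The more "peaked" or concentrated a distribution, the lower its entropy

Entropies:
  H(A) = 2.2536 bits
  H(B) = 1.2896 bits
  H(C) = 2.3219 bits

Ranking: C > A > B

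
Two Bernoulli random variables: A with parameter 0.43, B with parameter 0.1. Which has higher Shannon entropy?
A

For binary distributions, entropy is maximized at p=0.5 and decreases as p moves toward 0 or 1.

H(A) = H(0.43) = 0.9858 bits
H(B) = H(0.1) = 0.4690 bits

Distribution A (p=0.43) is closer to uniform (p=0.5), so it has higher entropy.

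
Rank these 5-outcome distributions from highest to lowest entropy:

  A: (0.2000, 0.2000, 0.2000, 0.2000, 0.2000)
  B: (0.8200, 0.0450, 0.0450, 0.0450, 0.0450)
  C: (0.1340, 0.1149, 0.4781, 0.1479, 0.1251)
A > C > B

Key insight: Entropy is maximized by uniform distributions and minimized by concentrated distributions.

- Uniform distributions have maximum entropy log₂(5) = 2.3219 bits
- The more "peaked" or concentrated a distribution, the lower its entropy

Entropies:
  H(A) = 2.3219 bits
  H(B) = 1.0401 bits
  H(C) = 2.0391 bits

Ranking: A > C > B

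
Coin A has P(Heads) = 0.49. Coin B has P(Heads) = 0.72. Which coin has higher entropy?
A

For binary distributions, entropy is maximized at p=0.5 and decreases as p moves toward 0 or 1.

H(A) = H(0.49) = 0.9997 bits
H(B) = H(0.72) = 0.8555 bits

Distribution A (p=0.49) is closer to uniform (p=0.5), so it has higher entropy.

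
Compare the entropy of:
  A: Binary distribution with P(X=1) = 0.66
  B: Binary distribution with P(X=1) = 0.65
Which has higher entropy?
B

For binary distributions, entropy is maximized at p=0.5 and decreases as p moves toward 0 or 1.

H(A) = H(0.66) = 0.9248 bits
H(B) = H(0.65) = 0.9341 bits

Distribution B (p=0.65) is closer to uniform (p=0.5), so it has higher entropy.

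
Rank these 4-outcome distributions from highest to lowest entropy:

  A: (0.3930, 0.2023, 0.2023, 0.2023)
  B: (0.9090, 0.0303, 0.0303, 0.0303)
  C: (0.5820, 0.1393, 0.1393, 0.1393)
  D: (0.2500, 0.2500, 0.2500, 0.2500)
D > A > C > B

Key insight: Entropy is maximized by uniform distributions and minimized by concentrated distributions.

Entropies:
  H(A) = 1.9288 bits
  H(B) = 0.5840 bits
  H(C) = 1.6430 bits
  H(D) = 2.0000 bits

Ranking: D > A > C > B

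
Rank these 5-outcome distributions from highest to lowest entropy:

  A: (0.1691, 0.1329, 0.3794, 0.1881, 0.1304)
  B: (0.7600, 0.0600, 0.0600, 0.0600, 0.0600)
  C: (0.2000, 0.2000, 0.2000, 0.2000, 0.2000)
C > A > B

Key insight: Entropy is maximized by uniform distributions and minimized by concentrated distributions.

- Uniform distributions have maximum entropy log₂(5) = 2.3219 bits
- The more "peaked" or concentrated a distribution, the lower its entropy

Entropies:
  H(A) = 2.1878 bits
  H(B) = 1.2750 bits
  H(C) = 2.3219 bits

Ranking: C > A > B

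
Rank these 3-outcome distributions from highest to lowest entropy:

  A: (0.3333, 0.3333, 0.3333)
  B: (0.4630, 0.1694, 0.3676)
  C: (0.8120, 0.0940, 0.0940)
A > B > C

Key insight: Entropy is maximized by uniform distributions and minimized by concentrated distributions.

- Uniform distributions have maximum entropy log₂(3) = 1.5850 bits
- The more "peaked" or concentrated a distribution, the lower its entropy

Entropies:
  H(A) = 1.5850 bits
  H(B) = 1.4790 bits
  H(C) = 0.8853 bits

Ranking: A > B > C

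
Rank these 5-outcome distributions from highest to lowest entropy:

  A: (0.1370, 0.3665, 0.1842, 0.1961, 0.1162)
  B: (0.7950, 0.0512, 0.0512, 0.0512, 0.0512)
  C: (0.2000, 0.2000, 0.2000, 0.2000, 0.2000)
C > A > B

Key insight: Entropy is maximized by uniform distributions and minimized by concentrated distributions.

- Uniform distributions have maximum entropy log₂(5) = 2.3219 bits
- The more "peaked" or concentrated a distribution, the lower its entropy

Entropies:
  H(A) = 2.1949 bits
  H(B) = 1.1418 bits
  H(C) = 2.3219 bits

Ranking: C > A > B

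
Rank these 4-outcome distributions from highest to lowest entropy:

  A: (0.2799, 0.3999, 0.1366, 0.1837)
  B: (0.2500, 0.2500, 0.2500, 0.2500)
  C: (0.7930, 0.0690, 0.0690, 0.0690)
B > A > C

Key insight: Entropy is maximized by uniform distributions and minimized by concentrated distributions.

- Uniform distributions have maximum entropy log₂(4) = 2.0000 bits
- The more "peaked" or concentrated a distribution, the lower its entropy

Entropies:
  H(A) = 1.8843 bits
  H(B) = 2.0000 bits
  H(C) = 1.0638 bits

Ranking: B > A > C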